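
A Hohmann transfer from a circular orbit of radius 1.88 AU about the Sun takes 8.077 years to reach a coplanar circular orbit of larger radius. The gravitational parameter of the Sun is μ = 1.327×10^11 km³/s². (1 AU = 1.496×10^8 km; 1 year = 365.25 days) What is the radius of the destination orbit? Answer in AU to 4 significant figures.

In km: r₁ = 1.88 × 1.496×10^8 = 2.81248×10^8 km.
Transfer time t = 8.077 years × 365.25 × 86400 s = 2.548907352×10^8 s, and t = π√(a_t³/μ).
So a_t = (μ t²/π²)^(1/3) = (1.327×10^11 × (2.548907352×10^8)² / π²)^(1/3) = 9.5593×10^8 km.
Since a_t = (r₁ + r₂)/2, r₂ = 2a_t − r₁ = 2×9.5593×10^8 − 2.81248×10^8 = 1.630612×10^9 km.
In AU: r₂ = 1.630612×10^9 / 1.496×10^8 = 10.90 AU.

r₂ = 10.90 AU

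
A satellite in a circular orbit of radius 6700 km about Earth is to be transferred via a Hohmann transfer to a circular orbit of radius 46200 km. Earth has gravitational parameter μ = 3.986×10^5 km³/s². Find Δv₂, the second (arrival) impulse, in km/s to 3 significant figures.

Semi-major axis of the transfer orbit: a_t = (6700 + 46200)/2 = 26450 km.
Circular speed at r = 46200 km: v_c = √(μ/r) = 2.937 km/s.
Vis-viva on the transfer ellipse at r = 46200 km gives v_t = √[μ(2/r − 1/a_t)] = 1.478 km/s.
Δv₂ = |v_t − v_c| = |1.478 − 2.937| = 1.459 km/s.

Δv₂ = 1.46 km/s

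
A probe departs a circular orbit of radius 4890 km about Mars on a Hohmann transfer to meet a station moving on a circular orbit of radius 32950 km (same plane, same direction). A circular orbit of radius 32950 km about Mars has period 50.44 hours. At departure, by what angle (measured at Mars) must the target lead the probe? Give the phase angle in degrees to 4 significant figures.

φ = 101.7°

From Kepler's third law T² = 4π²r³/μ at r = 32950 km, T = 50.44 hours = 50.44 × 3600 s = 1.81584×10^5 s: μ = 4π²r³/T² = 42832.2 km³/s².
The Hohmann ellipse has a_t = (r₁ + r₂)/2 = 18920 km.
The half-period of the transfer ellipse is t = π√(a_t³/μ) = 39500 s.
The target's mean motion on its circular orbit is ω₂ = √(μ/r₂³) = 3.460×10^-5 rad/s.
Angle swept by the target during transfer: ω₂·t = 1.367 rad = 78.32°.
Arrival is 180° from departure on the ellipse, so φ = 180° − 78.32° = 101.7°.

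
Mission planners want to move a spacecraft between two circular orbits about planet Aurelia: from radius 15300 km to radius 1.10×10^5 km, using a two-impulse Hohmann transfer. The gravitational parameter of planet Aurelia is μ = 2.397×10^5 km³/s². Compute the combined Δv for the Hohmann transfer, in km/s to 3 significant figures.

Transfer-ellipse semi-major axis a_t = (r₁ + r₂)/2 = (15300 + 1.100×10^5)/2 = 62650 km.
At r₁ the circular-orbit speed is v₁ = √(μ/r₁) = 3.9581 km/s.
On the transfer ellipse at r₁, vis-viva gives v_p = √[μ(2/r₁ − 1/a_t)] = 5.2447 km/s.
First burn Δv₁ = |v_p − v₁| = 1.2866 km/s.
Circular speed at r₂: v₂ = √(μ/r₂) = 1.476174 km/s.
Transfer-orbit speed at r₂: v_a = √[μ(2/r₂ − 1/a_t)] = 0.7294959 km/s.
Second burn Δv₂ = |v₂ − v_a| = 0.74668 km/s.
Δv = Δv₁ + Δv₂ = 1.2866 + 0.74668 = 2.033 km/s.

Δv = 2.03 km/s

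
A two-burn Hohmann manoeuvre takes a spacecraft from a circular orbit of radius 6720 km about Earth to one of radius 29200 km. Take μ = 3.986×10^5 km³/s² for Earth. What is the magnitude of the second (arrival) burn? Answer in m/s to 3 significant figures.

Δv₂ = 1430 m/s

The Hohmann ellipse has a_t = (r₁ + r₂)/2 = 17960 km.
Circular speed at r = 29200 km: v_c = √(μ/r) = 3.695 km/s.
Vis-viva on the transfer ellipse at r = 29200 km gives v_t = √[μ(2/r − 1/a_t)] = 2.260 km/s.
Δv₂ = |v_t − v_c| = |2.260 − 3.695| = 1.435 km/s.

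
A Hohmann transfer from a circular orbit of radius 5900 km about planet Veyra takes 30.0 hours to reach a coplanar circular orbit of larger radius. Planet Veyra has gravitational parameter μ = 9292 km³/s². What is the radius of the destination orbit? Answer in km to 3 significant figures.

r₂ = 38600 km

Transfer time t = 30.0 hours = 1.080×10^5 s, and t = π√(a_t³/μ).
So a_t = (μ t²/π²)^(1/3) = (9292 × (1.080×10^5)² / π²)^(1/3) = 22227 km.
Since a_t = (r₁ + r₂)/2, r₂ = 2a_t − r₁ = 2×22227 − 5900 = 38554 km.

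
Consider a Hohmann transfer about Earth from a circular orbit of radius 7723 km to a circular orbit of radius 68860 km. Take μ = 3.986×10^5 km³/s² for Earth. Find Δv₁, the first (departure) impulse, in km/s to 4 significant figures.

Δv₁ = 2.450 km/s

The Hohmann ellipse has a_t = (r₁ + r₂)/2 = 38291.5 km.
On the circular orbit at r = 7723 km, v_c = √(μ/r) = 7.184 km/s.
Transfer-orbit speed at the same r (vis-viva, a = a_t): v_t = √[μ(2/r − 1/a_t)] = 9.634 km/s.
Δv₁ = |v_t − v_c| = |9.634 − 7.184| = 2.450 km/s.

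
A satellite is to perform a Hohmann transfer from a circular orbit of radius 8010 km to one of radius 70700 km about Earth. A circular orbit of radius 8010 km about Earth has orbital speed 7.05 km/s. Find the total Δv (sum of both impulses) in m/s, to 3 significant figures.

Δv = 3700 m/s

From the circular-orbit relation v² = μ/r at r = 8010 km: μ = v²r = (7.05)² × 8010 = 3.98117×10^5 km³/s².
The Hohmann ellipse has a_t = (r₁ + r₂)/2 = 39355 km.
At r₁ the circular-orbit speed is v₁ = √(μ/r₁) = 7.0500 km/s.
On the transfer ellipse at r₁, v² = μ(2/r − 1/a) gives v_p = √[μ(2/r₁ − 1/a_t)] = 9.4493 km/s.
First burn Δv₁ = |v_p − v₁| = 2.3993 km/s.
At r₂, v₂ = √(μ/r₂) = 2.3730 km/s.
Transfer-orbit speed at r₂: v_a = √[μ(2/r₂ − 1/a_t)] = 1.0706 km/s.
Second burn Δv₂ = |v₂ − v_a| = 1.3024 km/s.
Δv = Δv₁ + Δv₂ = 2.3993 + 1.3024 = 3.702 km/s.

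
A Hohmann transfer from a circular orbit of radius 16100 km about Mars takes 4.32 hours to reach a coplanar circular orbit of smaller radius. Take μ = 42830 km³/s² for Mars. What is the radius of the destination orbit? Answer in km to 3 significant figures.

Transfer time t = 4.32 hours = 15552 s, and t = π√(a_t³/μ).
So a_t = (μ t²/π²)^(1/3) = (42830 × (15552)² / π²)^(1/3) = 10163 km.
Since a_t = (r₁ + r₂)/2, r₂ = 2a_t − r₁ = 2×10163 − 16100 = 4226 km.

r₂ = 4230 km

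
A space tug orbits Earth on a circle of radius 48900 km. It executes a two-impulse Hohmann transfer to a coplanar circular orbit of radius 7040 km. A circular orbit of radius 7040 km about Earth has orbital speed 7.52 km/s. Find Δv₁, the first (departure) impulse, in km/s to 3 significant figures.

From the circular-orbit relation v² = μ/r at r = 7040 km: μ = v²r = (7.52)² × 7040 = 3.98115×10^5 km³/s².
Transfer-ellipse semi-major axis a_t = (r₁ + r₂)/2 = (48900 + 7040)/2 = 27970 km.
Circular speed at r = 48900 km: v_c = √(μ/r) = 2.853 km/s.
Transfer-orbit speed at the same r (vis-viva, a = a_t): v_t = √[μ(2/r − 1/a_t)] = 1.431 km/s.
Δv₁ = |v_t − v_c| = |1.431 − 2.853| = 1.422 km/s.

Δv₁ = 1.42 km/s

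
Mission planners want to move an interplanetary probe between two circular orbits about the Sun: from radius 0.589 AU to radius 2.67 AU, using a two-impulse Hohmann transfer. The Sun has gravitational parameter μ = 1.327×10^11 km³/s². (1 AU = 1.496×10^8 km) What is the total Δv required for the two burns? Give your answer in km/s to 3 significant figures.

In km: r₁ = 0.589 × 1.496×10^8 = 8.81144×10^7 km; r₂ = 2.67 × 1.496×10^8 = 3.99432×10^8 km.
Semi-major axis of the transfer orbit: a_t = (8.81144×10^7 + 3.99432×10^8)/2 = 2.437732×10^8 km.
At r₁ the circular-orbit speed is v₁ = √(μ/r₁) = 38.81 km/s.
Transfer-orbit speed at r₁ (vis-viva): v_p = √[μ(2/r₁ − 1/a_t)] = 49.68 km/s.
First burn Δv₁ = |v_p − v₁| = 10.87 km/s.
At r₂, v₂ = √(μ/r₂) = 18.227 km/s.
Transfer-orbit speed at r₂: v_a = √[μ(2/r₂ − 1/a_t)] = 10.958 km/s.
Second burn Δv₂ = |v₂ − v_a| = 7.269 km/s.
Total Δv = Δv₁ + Δv₂ = 18.14 km/s.

Δv = 18.1 km/s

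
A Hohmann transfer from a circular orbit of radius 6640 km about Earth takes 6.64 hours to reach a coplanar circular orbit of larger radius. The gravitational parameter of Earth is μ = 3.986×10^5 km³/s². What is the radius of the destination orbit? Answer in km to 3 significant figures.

r₂ = 50300 km

Transfer time t = 6.64 hours = 23904 s, and t = π√(a_t³/μ).
So a_t = (μ t²/π²)^(1/3) = (3.986×10^5 × (23904)² / π²)^(1/3) = 28470 km.
Since a_t = (r₁ + r₂)/2, r₂ = 2a_t − r₁ = 2×28470 − 6640 = 50300 km.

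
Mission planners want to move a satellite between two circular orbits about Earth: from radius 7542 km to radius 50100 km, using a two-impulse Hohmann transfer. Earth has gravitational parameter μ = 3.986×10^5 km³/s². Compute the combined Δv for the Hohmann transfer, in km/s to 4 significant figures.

Semi-major axis of the transfer orbit: a_t = (7542 + 50100)/2 = 28821 km.
At r₁ the circular-orbit speed is v₁ = √(μ/r₁) = 7.270 km/s.
Transfer-orbit speed at r₁ (vis-viva): v_p = √[μ(2/r₁ − 1/a_t)] = 9.585 km/s.
First burn Δv₁ = |v_p − v₁| = 2.315 km/s.
Circular speed at r₂: v₂ = √(μ/r₂) = 2.821 km/s.
Transfer-orbit speed at r₂: v_a = √[μ(2/r₂ − 1/a_t)] = 1.443 km/s.
Second burn Δv₂ = |v₂ − v_a| = 1.378 km/s.
Δv = Δv₁ + Δv₂ = 2.315 + 1.378 = 3.693 km/s.

Δv = 3.693 km/s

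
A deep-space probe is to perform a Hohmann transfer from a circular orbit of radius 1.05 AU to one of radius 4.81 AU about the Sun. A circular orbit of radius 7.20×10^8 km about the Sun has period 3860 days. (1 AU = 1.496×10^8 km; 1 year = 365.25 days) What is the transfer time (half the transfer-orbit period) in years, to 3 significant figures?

t = 2.51 years

From Kepler's third law T² = 4π²r³/μ at r = 7.20×10^8 km, T = 3860 days = 3860 × 86400 s = 3.33504×10^8 s: μ = 4π²r³/T² = 1.32481×10^11 km³/s².
In km: r₁ = 1.05 × 1.496×10^8 = 1.5708×10^8 km; r₂ = 4.81 × 1.496×10^8 = 7.19576×10^8 km.
Transfer-ellipse semi-major axis a_t = (r₁ + r₂)/2 = (1.5708×10^8 + 7.19576×10^8)/2 = 4.38328×10^8 km.
Half the transfer-orbit period gives t = π√(a_t³/μ) = 7.921×10^7 s.
Converting: 7.921×10^7 s ÷ 3.15576×10^7 s/year (365.25 × 86400) = 2.51 years.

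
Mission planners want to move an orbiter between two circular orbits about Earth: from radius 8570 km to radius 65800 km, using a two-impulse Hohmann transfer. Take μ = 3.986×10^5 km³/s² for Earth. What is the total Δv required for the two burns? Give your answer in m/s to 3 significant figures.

Semi-major axis of the transfer orbit: a_t = (8570 + 65800)/2 = 37185 km.
Circular speed at r₁: v₁ = √(μ/r₁) = √(3.986×10^5/8570) = 6.820 km/s.
On the transfer ellipse at r₁, vis-viva gives v_p = √[μ(2/r₁ − 1/a_t)] = 9.072 km/s.
First burn Δv₁ = |v_p − v₁| = 2.252 km/s.
Circular speed at r₂: v₂ = √(μ/r₂) = 2.4612 km/s.
Transfer-orbit speed at r₂: v_a = √[μ(2/r₂ − 1/a_t)] = 1.1816 km/s.
Second burn Δv₂ = |v₂ − v_a| = 1.280 km/s.
Δv = Δv₁ + Δv₂ = 2.252 + 1.280 = 3.532 km/s.

Δv = 3530 m/s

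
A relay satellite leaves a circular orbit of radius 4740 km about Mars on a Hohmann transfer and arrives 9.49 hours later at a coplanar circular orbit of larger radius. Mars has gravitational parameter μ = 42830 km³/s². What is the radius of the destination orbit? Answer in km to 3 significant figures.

Transfer time t = 9.49 hours = 34164 s, and t = π√(a_t³/μ).
So a_t = (μ t²/π²)^(1/3) = (42830 × (34164)² / π²)^(1/3) = 17174 km.
Since a_t = (r₁ + r₂)/2, r₂ = 2a_t − r₁ = 2×17174 − 4740 = 29608 km.

r₂ = 29600 km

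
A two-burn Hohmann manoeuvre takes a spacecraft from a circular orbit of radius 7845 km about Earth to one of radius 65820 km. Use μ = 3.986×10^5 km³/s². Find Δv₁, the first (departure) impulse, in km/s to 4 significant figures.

Δv₁ = 2.401 km/s

Semi-major axis of the transfer orbit: a_t = (7845 + 65820)/2 = 36832.5 km.
On the circular orbit at r = 7845 km, v_c = √(μ/r) = 7.128 km/s.
Vis-viva on the transfer ellipse at r = 7845 km gives v_t = √[μ(2/r − 1/a_t)] = 9.529 km/s.
Δv₁ = |v_t − v_c| = |9.529 − 7.128| = 2.401 km/s.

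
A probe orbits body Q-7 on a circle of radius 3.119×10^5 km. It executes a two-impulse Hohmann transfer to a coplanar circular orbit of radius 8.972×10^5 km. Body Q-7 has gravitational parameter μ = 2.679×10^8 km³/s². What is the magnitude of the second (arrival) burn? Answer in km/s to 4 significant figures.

Semi-major axis of the transfer orbit: a_t = (3.119×10^5 + 8.972×10^5)/2 = 6.0455×10^5 km.
On the circular orbit at r = 8.972×10^5 km, v_c = √(μ/r) = 17.280 km/s.
Vis-viva on the transfer ellipse at r = 8.972×10^5 km gives v_t = √[μ(2/r − 1/a_t)] = 12.412 km/s.
Δv₂ = |v_t − v_c| = |12.412 − 17.280| = 4.868 km/s.

Δv₂ = 4.868 km/s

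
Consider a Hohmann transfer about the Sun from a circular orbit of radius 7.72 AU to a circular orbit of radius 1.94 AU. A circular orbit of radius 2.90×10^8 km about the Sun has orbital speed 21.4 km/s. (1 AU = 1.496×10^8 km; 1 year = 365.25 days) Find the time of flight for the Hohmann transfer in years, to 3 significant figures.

t = 5.31 years

From the circular-orbit relation v² = μ/r at r = 2.90×10^8 km: μ = v²r = (21.4)² × 2.90×10^8 = 1.32808×10^11 km³/s².
In km: r₁ = 7.72 × 1.496×10^8 = 1.154912×10^9 km; r₂ = 1.94 × 1.496×10^8 = 2.90224×10^8 km.
Transfer-ellipse semi-major axis a_t = (r₁ + r₂)/2 = (1.154912×10^9 + 2.90224×10^8)/2 = 7.22568×10^8 km.
By Kepler's third law the transfer-orbit period is T = 2π√(a_t³/μ), so t = T/2 = 1.6744×10^8 s.
Converting: 1.6744×10^8 s ÷ 3.15576×10^7 s/year (365.25 × 86400) = 5.31 years.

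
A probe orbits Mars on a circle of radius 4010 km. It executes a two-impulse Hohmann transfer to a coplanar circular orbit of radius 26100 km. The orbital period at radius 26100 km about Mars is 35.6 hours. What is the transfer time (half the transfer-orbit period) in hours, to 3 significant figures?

From Kepler's third law T² = 4π²r³/μ at r = 26100 km, T = 35.6 hours = 35.6 × 3600 s = 1.2816×10^5 s: μ = 4π²r³/T² = 42734.3 km³/s².
Transfer-ellipse semi-major axis a_t = (r₁ + r₂)/2 = (4010 + 26100)/2 = 15055 km.
Half the transfer-orbit period gives t = π√(a_t³/μ) = 28070 s.
Converting: 28070 s ÷ 3600 s/hour = 7.80 hours.

t = 7.80 hours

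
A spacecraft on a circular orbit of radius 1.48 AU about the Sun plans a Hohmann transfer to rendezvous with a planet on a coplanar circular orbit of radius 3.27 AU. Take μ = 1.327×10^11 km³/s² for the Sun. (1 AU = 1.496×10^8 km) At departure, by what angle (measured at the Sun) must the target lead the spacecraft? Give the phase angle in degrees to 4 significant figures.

In km: r₁ = 1.48 × 1.496×10^8 = 2.21408×10^8 km; r₂ = 3.27 × 1.496×10^8 = 4.89192×10^8 km.
Transfer-ellipse semi-major axis a_t = (r₁ + r₂)/2 = (2.21408×10^8 + 4.89192×10^8)/2 = 3.553×10^8 km.
The half-period of the transfer ellipse is t = π√(a_t³/μ) = 5.7757×10^7 s.
Target angular speed ω₂ = √(μ/r₂³) = 3.3668×10^-8 rad/s.
Angle swept by the target during transfer: ω₂·t = 1.9446 rad = 111.42°.
The spacecraft traverses 180° on the transfer ellipse, so the target must lead by 180° − 111.42° = 68.58°.

φ = 68.58°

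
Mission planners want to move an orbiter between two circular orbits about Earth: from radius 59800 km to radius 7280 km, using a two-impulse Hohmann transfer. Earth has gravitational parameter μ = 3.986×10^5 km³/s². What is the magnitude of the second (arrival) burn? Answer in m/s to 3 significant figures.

Δv₂ = 2480 m/s

Semi-major axis of the transfer orbit: a_t = (59800 + 7280)/2 = 33540 km.
On the circular orbit at r = 7280 km, v_c = √(μ/r) = 7.3995 km/s.
Transfer-orbit speed at the same r (vis-viva, a = a_t): v_t = √[μ(2/r − 1/a_t)] = 9.8803 km/s.
Δv₂ = |v_t − v_c| = |9.8803 − 7.3995| = 2.481 km/s.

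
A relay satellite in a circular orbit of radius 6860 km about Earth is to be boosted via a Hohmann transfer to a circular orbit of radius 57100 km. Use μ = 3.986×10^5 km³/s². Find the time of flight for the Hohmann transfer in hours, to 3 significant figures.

t = 7.90 hours

The Hohmann ellipse has a_t = (r₁ + r₂)/2 = 31980 km.
Half the transfer-orbit period gives t = π√(a_t³/μ) = 28457.6 s.
Converting: 28457.6 s ÷ 3600 s/hour = 7.90 hours.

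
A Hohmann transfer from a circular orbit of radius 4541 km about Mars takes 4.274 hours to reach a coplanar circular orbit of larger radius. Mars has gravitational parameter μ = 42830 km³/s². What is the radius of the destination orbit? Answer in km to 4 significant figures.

Transfer time t = 4.274 hours = 15386.4 s, and t = π√(a_t³/μ).
So a_t = (μ t²/π²)^(1/3) = (42830 × (15386.4)² / π²)^(1/3) = 10090 km.
Since a_t = (r₁ + r₂)/2, r₂ = 2a_t − r₁ = 2×10090 − 4541 = 15639 km.

r₂ = 15640 km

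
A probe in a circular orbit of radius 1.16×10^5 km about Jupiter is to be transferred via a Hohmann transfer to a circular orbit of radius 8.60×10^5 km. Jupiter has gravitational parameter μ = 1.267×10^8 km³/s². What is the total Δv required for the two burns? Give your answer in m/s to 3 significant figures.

Semi-major axis of the transfer orbit: a_t = (1.160×10^5 + 8.600×10^5)/2 = 4.880×10^5 km.
Circular speed at r₁: v₁ = √(μ/r₁) = √(1.267×10^8/1.160×10^5) = 33.05 km/s.
Transfer-orbit speed at r₁ (vis-viva): v_p = √[μ(2/r₁ − 1/a_t)] = 43.87 km/s.
First burn Δv₁ = |v_p − v₁| = 10.82 km/s.
Circular speed at r₂: v₂ = √(μ/r₂) = 12.138 km/s.
Transfer-orbit speed at r₂: v_a = √[μ(2/r₂ − 1/a_t)] = 5.9178 km/s.
Second burn Δv₂ = |v₂ − v_a| = 6.220 km/s.
Total Δv = Δv₁ + Δv₂ = 17.04 km/s.

Δv = 17000 m/s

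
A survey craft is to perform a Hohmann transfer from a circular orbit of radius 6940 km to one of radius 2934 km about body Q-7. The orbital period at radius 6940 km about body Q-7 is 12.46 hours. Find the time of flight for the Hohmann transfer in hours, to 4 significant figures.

From Kepler's third law T² = 4π²r³/μ at r = 6940 km, T = 12.46 hours = 12.46 × 3600 s = 44856 s: μ = 4π²r³/T² = 6558.39 km³/s².
The Hohmann ellipse has a_t = (r₁ + r₂)/2 = 4937 km.
By Kepler's third law the transfer-orbit period is T = 2π√(a_t³/μ), so t = T/2 = 13457 s.
Converting: 13457 s ÷ 3600 s/hour = 3.738 hours.

t = 3.738 hours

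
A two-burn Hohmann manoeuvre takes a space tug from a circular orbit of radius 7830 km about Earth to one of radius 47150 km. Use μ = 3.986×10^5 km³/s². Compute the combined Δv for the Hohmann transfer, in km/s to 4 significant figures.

Semi-major axis of the transfer orbit: a_t = (7830 + 47150)/2 = 27490 km.
Circular speed at r₁: v₁ = √(μ/r₁) = √(3.986×10^5/7830) = 7.135 km/s.
On the transfer ellipse at r₁, vis-viva gives v_p = √[μ(2/r₁ − 1/a_t)] = 9.344 km/s.
First burn Δv₁ = |v_p − v₁| = 2.209 km/s.
Circular speed at r₂: v₂ = √(μ/r₂) = 2.908 km/s.
Transfer-orbit speed at r₂: v_a = √[μ(2/r₂ − 1/a_t)] = 1.552 km/s.
Second burn Δv₂ = |v₂ − v_a| = 1.356 km/s.
Δv = Δv₁ + Δv₂ = 2.209 + 1.356 = 3.565 km/s.

Δv = 3.565 km/s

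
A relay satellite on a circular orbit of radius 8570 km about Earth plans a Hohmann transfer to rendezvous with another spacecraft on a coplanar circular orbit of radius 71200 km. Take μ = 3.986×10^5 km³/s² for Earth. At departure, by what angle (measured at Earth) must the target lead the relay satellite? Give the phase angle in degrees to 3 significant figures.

φ = 105°

Transfer-ellipse semi-major axis a_t = (r₁ + r₂)/2 = (8570 + 71200)/2 = 39885 km.
The half-period of the transfer ellipse is t = π√(a_t³/μ) = 39640 s.
Target angular speed ω₂ = √(μ/r₂³) = 3.323×10^-5 rad/s.
Angle swept by the target during transfer: ω₂·t = 1.3172 rad = 75.47°.
The relay satellite traverses 180° on the transfer ellipse, so the target must lead by 180° − 75.47° = 105°.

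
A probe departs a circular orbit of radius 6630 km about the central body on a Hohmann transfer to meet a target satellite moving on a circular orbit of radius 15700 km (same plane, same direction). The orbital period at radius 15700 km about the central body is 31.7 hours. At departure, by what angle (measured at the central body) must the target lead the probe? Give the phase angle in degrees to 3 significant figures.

From Kepler's third law T² = 4π²r³/μ at r = 15700 km, T = 31.7 hours = 31.7 × 3600 s = 1.1412×10^5 s: μ = 4π²r³/T² = 11731.0 km³/s².
The Hohmann ellipse has a_t = (r₁ + r₂)/2 = 11165 km.
Transfer time t = π√(a_t³/μ) = 34220 s.
Target angular speed ω₂ = √(μ/r₂³) = 5.506×10^-5 rad/s.
Angle swept by the target during transfer: ω₂·t = 1.884 rad = 107.9°.
The probe traverses 180° on the transfer ellipse, so the target must lead by 180° − 107.9° = 72.1°.

φ = 72.1°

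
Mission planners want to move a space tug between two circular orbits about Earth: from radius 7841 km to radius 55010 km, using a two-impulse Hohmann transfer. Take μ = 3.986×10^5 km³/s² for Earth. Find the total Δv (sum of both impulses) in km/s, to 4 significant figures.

Δv = 3.651 km/s

The Hohmann ellipse has a_t = (r₁ + r₂)/2 = 31425.5 km.
Circular speed at r₁: v₁ = √(μ/r₁) = √(3.986×10^5/7841) = 7.1299 km/s.
Transfer-orbit speed at r₁ (v² = μ(2/r − 1/a)): v_p = √[μ(2/r₁ − 1/a_t)] = 9.4333 km/s.
First burn Δv₁ = |v_p − v₁| = 2.3034 km/s.
At r₂, v₂ = √(μ/r₂) = 2.6918 km/s.
Transfer-orbit speed at r₂: v_a = √[μ(2/r₂ − 1/a_t)] = 1.3446 km/s.
Second burn Δv₂ = |v₂ − v_a| = 1.3472 km/s.
Total Δv = Δv₁ + Δv₂ = 3.651 km/s.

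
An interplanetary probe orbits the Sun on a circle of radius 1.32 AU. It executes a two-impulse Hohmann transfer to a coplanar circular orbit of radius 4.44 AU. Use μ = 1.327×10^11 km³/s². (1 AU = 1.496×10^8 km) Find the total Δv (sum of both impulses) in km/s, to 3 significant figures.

Δv = 10.8 km/s

In km: r₁ = 1.32 × 1.496×10^8 = 1.97472×10^8 km; r₂ = 4.44 × 1.496×10^8 = 6.64224×10^8 km.
Semi-major axis of the transfer orbit: a_t = (1.97472×10^8 + 6.64224×10^8)/2 = 4.30848×10^8 km.
At r₁ the circular-orbit speed is v₁ = √(μ/r₁) = 25.923 km/s.
Transfer-orbit speed at r₁ (vis-viva): v_p = √[μ(2/r₁ − 1/a_t)] = 32.187 km/s.
First burn Δv₁ = |v_p − v₁| = 6.264 km/s.
At r₂, v₂ = √(μ/r₂) = 14.134 km/s.
Transfer-orbit speed at r₂: v_a = √[μ(2/r₂ − 1/a_t)] = 9.5691 km/s.
Second burn Δv₂ = |v₂ − v_a| = 4.565 km/s.
Δv = Δv₁ + Δv₂ = 6.264 + 4.565 = 10.83 km/s.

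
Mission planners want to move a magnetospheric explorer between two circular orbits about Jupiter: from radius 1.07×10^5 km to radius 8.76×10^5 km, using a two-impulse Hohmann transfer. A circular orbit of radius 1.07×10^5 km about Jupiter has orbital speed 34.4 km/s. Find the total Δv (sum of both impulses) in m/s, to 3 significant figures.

From the circular-orbit relation v² = μ/r at r = 1.07×10^5 km: μ = v²r = (34.4)² × 1.07×10^5 = 1.26620×10^8 km³/s².
The Hohmann ellipse has a_t = (r₁ + r₂)/2 = 4.915×10^5 km.
Circular speed at r₁: v₁ = √(μ/r₁) = √(1.26620×10^8/1.070×10^5) = 34.400 km/s.
On the transfer ellipse at r₁, vis-viva gives v_p = √[μ(2/r₁ − 1/a_t)] = 45.925 km/s.
First burn Δv₁ = |v_p − v₁| = 11.525 km/s.
At r₂, v₂ = √(μ/r₂) = 12.02260 km/s.
Transfer-orbit speed at r₂: v_a = √[μ(2/r₂ − 1/a_t)] = 5.609555 km/s.
Second burn Δv₂ = |v₂ − v_a| = 6.4130 km/s.
Δv = Δv₁ + Δv₂ = 11.525 + 6.4130 = 17.94 km/s.

Δv = 17900 m/s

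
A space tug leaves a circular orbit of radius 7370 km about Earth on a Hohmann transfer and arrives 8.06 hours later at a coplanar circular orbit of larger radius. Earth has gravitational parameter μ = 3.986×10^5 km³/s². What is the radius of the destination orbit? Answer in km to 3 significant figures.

r₂ = 57400 km

Transfer time t = 8.06 hours = 29016 s, and t = π√(a_t³/μ).
So a_t = (μ t²/π²)^(1/3) = (3.986×10^5 × (29016)² / π²)^(1/3) = 32397 km.
Since a_t = (r₁ + r₂)/2, r₂ = 2a_t − r₁ = 2×32397 − 7370 = 57424 km.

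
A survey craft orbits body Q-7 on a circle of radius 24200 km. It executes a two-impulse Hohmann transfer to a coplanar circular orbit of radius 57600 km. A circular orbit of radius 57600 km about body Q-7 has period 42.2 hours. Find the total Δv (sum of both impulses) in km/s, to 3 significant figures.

Δv = 1.24 km/s

From Kepler's third law T² = 4π²r³/μ at r = 57600 km, T = 42.2 hours = 42.2 × 3600 s = 1.5192×10^5 s: μ = 4π²r³/T² = 3.26887×10^5 km³/s².
The Hohmann ellipse has a_t = (r₁ + r₂)/2 = 40900 km.
At r₁ the circular-orbit speed is v₁ = √(μ/r₁) = 3.67528 km/s.
Transfer-orbit speed at r₁ (v² = μ(2/r − 1/a)): v_p = √[μ(2/r₁ − 1/a_t)] = 4.36155 km/s.
First burn Δv₁ = |v_p − v₁| = 0.6863 km/s.
At r₂, v₂ = √(μ/r₂) = 2.3823 km/s.
Transfer-orbit speed at r₂: v_a = √[μ(2/r₂ − 1/a_t)] = 1.8325 km/s.
Second burn Δv₂ = |v₂ − v_a| = 0.5498 km/s.
Δv = Δv₁ + Δv₂ = 0.6863 + 0.5498 = 1.236 km/s.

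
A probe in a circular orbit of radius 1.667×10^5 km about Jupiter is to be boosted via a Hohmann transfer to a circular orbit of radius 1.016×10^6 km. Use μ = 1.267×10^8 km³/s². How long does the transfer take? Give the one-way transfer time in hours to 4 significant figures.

t = 35.26 hours

Semi-major axis of the transfer orbit: a_t = (1.667×10^5 + 1.016×10^6)/2 = 5.9135×10^5 km.
Half the transfer-orbit period gives t = π√(a_t³/μ) = 1.2692×10^5 s.
Converting: 1.2692×10^5 s ÷ 3600 s/hour = 35.26 hours.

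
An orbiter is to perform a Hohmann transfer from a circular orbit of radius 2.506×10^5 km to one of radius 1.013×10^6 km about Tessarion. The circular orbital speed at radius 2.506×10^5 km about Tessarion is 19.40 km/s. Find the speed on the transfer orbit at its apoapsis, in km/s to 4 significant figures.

From the circular-orbit relation v² = μ/r at r = 2.506×10^5 km: μ = v²r = (19.40)² × 2.506×10^5 = 9.43158×10^7 km³/s².
The Hohmann ellipse has a_t = (r₁ + r₂)/2 = 6.318×10^5 km.
The apoapsis of the transfer ellipse is at r = 1.013×10^6 km.
From the vis-viva equation, v = √[μ(2/r − 1/a_t)] = 6.077 km/s.

v = 6.077 km/s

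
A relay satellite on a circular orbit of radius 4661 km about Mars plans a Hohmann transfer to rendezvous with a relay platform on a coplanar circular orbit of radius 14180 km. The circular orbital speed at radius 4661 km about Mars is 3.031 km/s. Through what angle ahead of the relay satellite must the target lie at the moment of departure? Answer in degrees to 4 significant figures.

φ = 82.53°

From the circular-orbit relation v² = μ/r at r = 4661 km: μ = v²r = (3.031)² × 4661 = 42820.4 km³/s².
Semi-major axis of the transfer orbit: a_t = (4661 + 14180)/2 = 9420.5 km.
The half-period of the transfer ellipse is t = π√(a_t³/μ) = 13881.5 s.
Target angular speed ω₂ = √(μ/r₂³) = 1.22549×10^-4 rad/s.
Angle swept by the target during transfer: ω₂·t = 1.7012 rad = 97.47°.
Arrival is 180° from departure on the ellipse, so φ = 180° − 97.47° = 82.53°.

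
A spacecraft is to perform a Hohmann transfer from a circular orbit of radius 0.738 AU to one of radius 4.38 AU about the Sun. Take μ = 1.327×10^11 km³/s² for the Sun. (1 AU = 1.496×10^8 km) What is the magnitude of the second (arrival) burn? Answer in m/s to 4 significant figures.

In km: r₁ = 0.738 × 1.496×10^8 = 1.104048×10^8 km; r₂ = 4.38 × 1.496×10^8 = 6.55248×10^8 km.
Transfer-ellipse semi-major axis a_t = (r₁ + r₂)/2 = (1.104048×10^8 + 6.55248×10^8)/2 = 3.828264×10^8 km.
Circular speed at r = 6.55248×10^8 km: v_c = √(μ/r) = 14.231 km/s.
Transfer-orbit speed at the same r (vis-viva, a = a_t): v_t = √[μ(2/r − 1/a_t)] = 7.6423 km/s.
Δv₂ = |v_t − v_c| = |7.6423 − 14.231| = 6.589 km/s.

Δv₂ = 6589 m/s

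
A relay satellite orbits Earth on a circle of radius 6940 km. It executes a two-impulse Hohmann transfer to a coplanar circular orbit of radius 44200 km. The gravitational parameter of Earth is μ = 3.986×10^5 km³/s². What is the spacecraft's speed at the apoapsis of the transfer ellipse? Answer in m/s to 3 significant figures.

v = 1560 m/s

The Hohmann ellipse has a_t = (r₁ + r₂)/2 = 25570 km.
At apoapsis, r = 44200 km.
Vis-viva: v = √[μ(2/r − 1/a_t)] = √[3.986×10^5 × (2/44200 − 1/25570)] = 1.564 km/s.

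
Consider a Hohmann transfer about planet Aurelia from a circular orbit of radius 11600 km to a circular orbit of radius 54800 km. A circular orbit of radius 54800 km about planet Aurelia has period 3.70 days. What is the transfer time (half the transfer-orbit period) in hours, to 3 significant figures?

t = 20.9 hours

From Kepler's third law T² = 4π²r³/μ at r = 54800 km, T = 3.70 days = 3.70 × 86400 s = 3.1968×10^5 s: μ = 4π²r³/T² = 63572.7 km³/s².
Semi-major axis of the transfer orbit: a_t = (11600 + 54800)/2 = 33200 km.
Half the transfer-orbit period gives t = π√(a_t³/μ) = 75370 s.
Converting: 75370 s ÷ 3600 s/hour = 20.9 hours.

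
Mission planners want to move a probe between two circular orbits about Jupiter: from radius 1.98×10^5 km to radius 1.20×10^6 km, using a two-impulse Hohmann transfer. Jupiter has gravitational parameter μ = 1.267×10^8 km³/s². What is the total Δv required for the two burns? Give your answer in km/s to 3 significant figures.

Δv = 12.7 km/s

Semi-major axis of the transfer orbit: a_t = (1.980×10^5 + 1.200×10^6)/2 = 6.990×10^5 km.
At r₁ the circular-orbit speed is v₁ = √(μ/r₁) = 25.296 km/s.
Transfer-orbit speed at r₁ (v² = μ(2/r − 1/a)): v_p = √[μ(2/r₁ − 1/a_t)] = 33.144 km/s.
First burn Δv₁ = |v_p − v₁| = 7.8480 km/s.
Circular speed at r₂: v₂ = √(μ/r₂) = 10.2754 km/s.
Transfer-orbit speed at r₂: v_a = √[μ(2/r₂ − 1/a_t)] = 5.46880 km/s.
Second burn Δv₂ = |v₂ − v_a| = 4.8066 km/s.
Δv = Δv₁ + Δv₂ = 7.8480 + 4.8066 = 12.65 km/s.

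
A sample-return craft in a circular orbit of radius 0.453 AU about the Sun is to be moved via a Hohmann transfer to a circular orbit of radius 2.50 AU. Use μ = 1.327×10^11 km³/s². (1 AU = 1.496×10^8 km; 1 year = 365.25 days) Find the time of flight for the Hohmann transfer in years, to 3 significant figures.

In km: r₁ = 0.453 × 1.496×10^8 = 6.77688×10^7 km; r₂ = 2.50 × 1.496×10^8 = 3.740×10^8 km.
Semi-major axis of the transfer orbit: a_t = (6.77688×10^7 + 3.740×10^8)/2 = 2.208844×10^8 km.
Transfer time t = π√(a_t³/μ) = π√((2.208844×10^8)³ / 1.327×10^11) = 2.831×10^7 s.
Converting: 2.831×10^7 s ÷ 3.15576×10^7 s/year (365.25 × 86400) = 0.897 years.

t = 0.897 years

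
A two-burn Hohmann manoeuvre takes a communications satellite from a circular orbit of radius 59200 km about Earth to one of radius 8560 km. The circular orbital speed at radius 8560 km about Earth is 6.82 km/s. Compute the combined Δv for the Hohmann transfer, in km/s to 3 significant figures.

Δv = 3.48 km/s

From the circular-orbit relation v² = μ/r at r = 8560 km: μ = v²r = (6.82)² × 8560 = 3.98146×10^5 km³/s².
Semi-major axis of the transfer orbit: a_t = (59200 + 8560)/2 = 33880 km.
At r₁ the circular-orbit speed is v₁ = √(μ/r₁) = 2.5933 km/s.
On the transfer ellipse at r₁, v² = μ(2/r − 1/a) gives v_a = √[μ(2/r₁ − 1/a_t)] = 1.3035 km/s.
First burn Δv₁ = |v_a − v₁| = 1.290 km/s.
At r₂, v₂ = √(μ/r₂) = 6.820 km/s.
Transfer-orbit speed at r₂: v_p = √[μ(2/r₂ − 1/a_t)] = 9.015 km/s.
Second burn Δv₂ = |v₂ − v_p| = 2.195 km/s.
Δv = Δv₁ + Δv₂ = 1.290 + 2.195 = 3.485 km/s.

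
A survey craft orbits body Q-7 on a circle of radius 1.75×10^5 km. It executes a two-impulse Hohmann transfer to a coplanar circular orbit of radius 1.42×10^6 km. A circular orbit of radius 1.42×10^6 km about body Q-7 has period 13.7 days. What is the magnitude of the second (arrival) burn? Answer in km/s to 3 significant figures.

Δv₂ = 4.01 km/s

From Kepler's third law T² = 4π²r³/μ at r = 1.42×10^6 km, T = 13.7 days = 13.7 × 86400 s = 1.18368×10^6 s: μ = 4π²r³/T² = 8.06782×10^7 km³/s².
Transfer-ellipse semi-major axis a_t = (r₁ + r₂)/2 = (1.750×10^5 + 1.420×10^6)/2 = 7.975×10^5 km.
Circular speed at r = 1.420×10^6 km: v_c = √(μ/r) = 7.538 km/s.
Transfer-orbit speed at the same r (vis-viva, a = a_t): v_t = √[μ(2/r − 1/a_t)] = 3.531 km/s.
Δv₂ = |v_t − v_c| = |3.531 − 7.538| = 4.007 km/s.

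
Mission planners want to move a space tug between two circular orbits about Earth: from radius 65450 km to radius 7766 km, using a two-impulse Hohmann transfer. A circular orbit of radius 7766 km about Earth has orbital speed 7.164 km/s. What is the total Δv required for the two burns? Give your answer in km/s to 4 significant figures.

Δv = 3.746 km/s

From the circular-orbit relation v² = μ/r at r = 7766 km: μ = v²r = (7.164)² × 7766 = 3.98574×10^5 km³/s².
The Hohmann ellipse has a_t = (r₁ + r₂)/2 = 36608 km.
Circular speed at r₁: v₁ = √(μ/r₁) = √(3.98574×10^5/65450) = 2.468 km/s.
Transfer-orbit speed at r₁ (vis-viva equation): v_a = √[μ(2/r₁ − 1/a_t)] = 1.137 km/s.
First burn Δv₁ = |v_a − v₁| = 1.331 km/s.
Circular speed at r₂: v₂ = √(μ/r₂) = 7.164 km/s.
Transfer-orbit speed at r₂: v_p = √[μ(2/r₂ − 1/a_t)] = 9.579 km/s.
Second burn Δv₂ = |v₂ − v_p| = 2.415 km/s.
Total Δv = Δv₁ + Δv₂ = 3.746 km/s.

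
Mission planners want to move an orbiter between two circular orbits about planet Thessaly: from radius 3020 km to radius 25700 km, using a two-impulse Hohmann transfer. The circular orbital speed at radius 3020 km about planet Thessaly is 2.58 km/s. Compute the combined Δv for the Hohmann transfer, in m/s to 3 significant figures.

Δv = 1350 m/s

From the circular-orbit relation v² = μ/r at r = 3020 km: μ = v²r = (2.58)² × 3020 = 20102.3 km³/s².
Semi-major axis of the transfer orbit: a_t = (3020 + 25700)/2 = 14360 km.
Circular speed at r₁: v₁ = √(μ/r₁) = √(20102.3/3020) = 2.5800 km/s.
On the transfer ellipse at r₁, vis-viva equation gives v_p = √[μ(2/r₁ − 1/a_t)] = 3.4515 km/s.
First burn Δv₁ = |v_p − v₁| = 0.8715 km/s.
Circular speed at r₂: v₂ = √(μ/r₂) = 0.8844 km/s.
Transfer-orbit speed at r₂: v_a = √[μ(2/r₂ − 1/a_t)] = 0.4056 km/s.
Second burn Δv₂ = |v₂ − v_a| = 0.4788 km/s.
Total Δv = Δv₁ + Δv₂ = 1.350 km/s.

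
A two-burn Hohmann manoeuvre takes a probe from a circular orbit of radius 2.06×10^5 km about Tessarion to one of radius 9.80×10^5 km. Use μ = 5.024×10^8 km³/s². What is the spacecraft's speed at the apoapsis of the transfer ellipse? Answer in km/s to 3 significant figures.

v = 13.3 km/s

Semi-major axis of the transfer orbit: a_t = (2.060×10^5 + 9.800×10^5)/2 = 5.930×10^5 km.
At apoapsis, r = 9.800×10^5 km.
Applying v² = μ(2/r − 1/a_t): v = 13.34 km/s.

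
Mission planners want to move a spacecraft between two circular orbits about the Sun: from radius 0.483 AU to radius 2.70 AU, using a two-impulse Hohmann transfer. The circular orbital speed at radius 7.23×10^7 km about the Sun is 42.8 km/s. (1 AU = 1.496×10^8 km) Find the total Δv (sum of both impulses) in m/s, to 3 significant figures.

Δv = 21100 m/s

From the circular-orbit relation v² = μ/r at r = 7.23×10^7 km: μ = v²r = (42.8)² × 7.23×10^7 = 1.32442×10^11 km³/s².
In km: r₁ = 0.483 × 1.496×10^8 = 7.22568×10^7 km; r₂ = 2.70 × 1.496×10^8 = 4.0392×10^8 km.
Transfer-ellipse semi-major axis a_t = (r₁ + r₂)/2 = (7.22568×10^7 + 4.0392×10^8)/2 = 2.380884×10^8 km.
At r₁ the circular-orbit speed is v₁ = √(μ/r₁) = 42.81 km/s.
On the transfer ellipse at r₁, vis-viva gives v_p = √[μ(2/r₁ − 1/a_t)] = 55.76 km/s.
First burn Δv₁ = |v_p − v₁| = 12.95 km/s.
Circular speed at r₂: v₂ = √(μ/r₂) = 18.1078 km/s.
Transfer-orbit speed at r₂: v_a = √[μ(2/r₂ − 1/a_t)] = 9.97552 km/s.
Second burn Δv₂ = |v₂ − v_a| = 8.132 km/s.
Δv = Δv₁ + Δv₂ = 12.95 + 8.132 = 21.08 km/s.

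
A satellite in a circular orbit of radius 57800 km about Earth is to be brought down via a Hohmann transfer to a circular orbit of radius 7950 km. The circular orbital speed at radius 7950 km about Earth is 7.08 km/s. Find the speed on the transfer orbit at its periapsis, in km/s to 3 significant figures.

From the circular-orbit relation v² = μ/r at r = 7950 km: μ = v²r = (7.08)² × 7950 = 3.98505×10^5 km³/s².
Semi-major axis of the transfer orbit: a_t = (57800 + 7950)/2 = 32875 km.
At periapsis, r = 7950 km.
Vis-viva: v = √[μ(2/r − 1/a_t)] = √[3.98505×10^5 × (2/7950 − 1/32875)] = 9.388 km/s.

v = 9.39 km/s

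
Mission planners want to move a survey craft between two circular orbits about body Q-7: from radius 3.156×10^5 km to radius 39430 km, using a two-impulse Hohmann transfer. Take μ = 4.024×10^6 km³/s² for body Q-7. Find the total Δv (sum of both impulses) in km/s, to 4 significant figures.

Δv = 5.256 km/s

Transfer-ellipse semi-major axis a_t = (r₁ + r₂)/2 = (3.156×10^5 + 39430)/2 = 1.77515×10^5 km.
Circular speed at r₁: v₁ = √(μ/r₁) = √(4.024×10^6/3.156×10^5) = 3.571 km/s.
On the transfer ellipse at r₁, vis-viva gives v_a = √[μ(2/r₁ − 1/a_t)] = 1.683 km/s.
First burn Δv₁ = |v_a − v₁| = 1.888 km/s.
Circular speed at r₂: v₂ = √(μ/r₂) = 10.102 km/s.
Transfer-orbit speed at r₂: v_p = √[μ(2/r₂ − 1/a_t)] = 13.470 km/s.
Second burn Δv₂ = |v₂ − v_p| = 3.368 km/s.
Δv = Δv₁ + Δv₂ = 1.888 + 3.368 = 5.256 km/s.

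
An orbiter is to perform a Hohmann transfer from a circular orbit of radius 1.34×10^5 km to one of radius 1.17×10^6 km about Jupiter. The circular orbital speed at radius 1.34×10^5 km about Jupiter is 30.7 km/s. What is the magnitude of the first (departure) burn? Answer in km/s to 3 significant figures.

Δv₁ = 10.4 km/s

From the circular-orbit relation v² = μ/r at r = 1.34×10^5 km: μ = v²r = (30.7)² × 1.34×10^5 = 1.26294×10^8 km³/s².
Transfer-ellipse semi-major axis a_t = (r₁ + r₂)/2 = (1.340×10^5 + 1.170×10^6)/2 = 6.520×10^5 km.
Circular speed at r = 1.340×10^5 km: v_c = √(μ/r) = 30.70 km/s.
Transfer-orbit speed at the same r (vis-viva, a = a_t): v_t = √[μ(2/r − 1/a_t)] = 41.13 km/s.
Δv₁ = |v_t − v_c| = |41.13 − 30.70| = 10.43 km/s.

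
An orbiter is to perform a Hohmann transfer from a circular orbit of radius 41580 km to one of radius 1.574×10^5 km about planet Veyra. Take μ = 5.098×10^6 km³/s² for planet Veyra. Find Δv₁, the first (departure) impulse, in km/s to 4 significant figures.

Δv₁ = 2.855 km/s

Transfer-ellipse semi-major axis a_t = (r₁ + r₂)/2 = (41580 + 1.574×10^5)/2 = 99490 km.
Circular speed at r = 41580 km: v_c = √(μ/r) = 11.0728 km/s.
Transfer-orbit speed at the same r (vis-viva, a = a_t): v_t = √[μ(2/r − 1/a_t)] = 13.9274 km/s.
Δv₁ = |v_t − v_c| = |13.9274 − 11.0728| = 2.855 km/s.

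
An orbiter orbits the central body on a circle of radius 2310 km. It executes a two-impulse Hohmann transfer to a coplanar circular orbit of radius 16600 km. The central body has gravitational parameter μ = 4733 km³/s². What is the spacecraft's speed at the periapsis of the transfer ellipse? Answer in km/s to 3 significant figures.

v = 1.90 km/s

Semi-major axis of the transfer orbit: a_t = (2310 + 16600)/2 = 9455 km.
At periapsis, r = 2310 km.
Vis-viva: v = √[μ(2/r − 1/a_t)] = √[4733 × (2/2310 − 1/9455)] = 1.897 km/s.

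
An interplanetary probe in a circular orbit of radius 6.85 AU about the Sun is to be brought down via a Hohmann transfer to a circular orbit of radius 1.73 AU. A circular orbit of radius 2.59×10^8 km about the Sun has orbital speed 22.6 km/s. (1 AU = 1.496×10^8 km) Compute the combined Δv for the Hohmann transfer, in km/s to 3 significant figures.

Δv = 10.1 km/s

From the circular-orbit relation v² = μ/r at r = 2.59×10^8 km: μ = v²r = (22.6)² × 2.59×10^8 = 1.32287×10^11 km³/s².
In km: r₁ = 6.85 × 1.496×10^8 = 1.02476×10^9 km; r₂ = 1.73 × 1.496×10^8 = 2.58808×10^8 km.
Semi-major axis of the transfer orbit: a_t = (1.02476×10^9 + 2.58808×10^8)/2 = 6.41784×10^8 km.
Circular speed at r₁: v₁ = √(μ/r₁) = √(1.32287×10^11/1.02476×10^9) = 11.362 km/s.
On the transfer ellipse at r₁, vis-viva equation gives v_a = √[μ(2/r₁ − 1/a_t)] = 7.2151 km/s.
First burn Δv₁ = |v_a − v₁| = 4.147 km/s.
At r₂, v₂ = √(μ/r₂) = 22.61 km/s.
Transfer-orbit speed at r₂: v_p = √[μ(2/r₂ − 1/a_t)] = 28.57 km/s.
Second burn Δv₂ = |v₂ − v_p| = 5.960 km/s.
Total Δv = Δv₁ + Δv₂ = 10.11 km/s.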